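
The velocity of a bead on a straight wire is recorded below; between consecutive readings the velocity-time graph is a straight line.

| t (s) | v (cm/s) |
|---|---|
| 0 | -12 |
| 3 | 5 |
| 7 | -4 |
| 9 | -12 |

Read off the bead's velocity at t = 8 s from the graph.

-8 cm/s

On 7–9 s the graph is linear from -4 to -12 cm/s: v(8) = -4 + (-12 − -4)·(8 − 7)/(9 − 7) = -8 cm/s.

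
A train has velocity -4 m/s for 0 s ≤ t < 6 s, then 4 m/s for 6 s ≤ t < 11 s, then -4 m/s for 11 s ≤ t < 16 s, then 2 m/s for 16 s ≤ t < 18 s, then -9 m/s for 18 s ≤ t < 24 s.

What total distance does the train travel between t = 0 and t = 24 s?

Distance (not displacement) is the total path length: add the absolute areas under v-t.
0–6 s: |-4| × 6 = 24 m
6–11 s: |4| × 5 = 20 m
11–16 s: |-4| × 5 = 20 m
16–18 s: |2| × 2 = 4 m
18–24 s: |-9| × 6 = 54 m
Total distance = 122 m

122 m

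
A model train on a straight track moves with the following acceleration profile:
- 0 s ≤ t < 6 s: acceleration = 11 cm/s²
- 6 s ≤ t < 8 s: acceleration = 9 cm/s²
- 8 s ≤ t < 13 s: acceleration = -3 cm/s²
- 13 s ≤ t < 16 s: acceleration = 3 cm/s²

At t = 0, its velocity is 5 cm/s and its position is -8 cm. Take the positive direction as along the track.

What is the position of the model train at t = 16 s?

On each constant-a segment, Δv = aΔt and Δx = v₀Δt + ½aΔt²; chain segment to segment.
0–6 s: v starts 5 cm/s; Δx = 5·6 + ½·11·6² = 228 cm; v ends 71 cm/s.
6–8 s: v starts 71 cm/s; Δx = 71·2 + ½·9·2² = 160 cm; v ends 89 cm/s.
8–13 s: v starts 89 cm/s; Δx = 89·5 + ½·-3·5² = 407.5 cm; v ends 74 cm/s.
13–16 s: v starts 74 cm/s; Δx = 74·3 + ½·3·3² = 235.5 cm; v ends 83 cm/s.
x(16) = -8 + Σ Δx = 1023 cm.

1023 cm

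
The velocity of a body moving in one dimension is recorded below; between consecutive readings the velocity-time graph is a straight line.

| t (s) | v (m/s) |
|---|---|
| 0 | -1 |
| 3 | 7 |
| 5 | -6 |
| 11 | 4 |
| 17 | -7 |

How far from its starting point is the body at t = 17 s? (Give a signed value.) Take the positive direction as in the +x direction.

Net displacement equals the area under the velocity-time graph (areas below the axis count negative).
0–3 s: ½(-1 + 7)(3) = 9 m
3–5 s: ½(7 + -6)(2) = 1 m
5–11 s: ½(-6 + 4)(6) = -6 m
11–17 s: ½(4 + -7)(6) = -9 m
Net displacement = -5 m

-5 m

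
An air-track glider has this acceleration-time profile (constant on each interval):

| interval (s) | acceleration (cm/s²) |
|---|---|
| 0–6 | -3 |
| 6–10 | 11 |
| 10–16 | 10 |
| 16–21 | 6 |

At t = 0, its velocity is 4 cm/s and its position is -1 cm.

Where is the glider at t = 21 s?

On each constant-a segment, Δv = aΔt and Δx = v₀Δt + ½aΔt²; chain segment to segment.
0–6 s: v starts 4 cm/s; Δx = 4·6 + ½·-3·6² = -30 cm; v ends -14 cm/s.
6–10 s: v starts -14 cm/s; Δx = -14·4 + ½·11·4² = 32 cm; v ends 30 cm/s.
10–16 s: v starts 30 cm/s; Δx = 30·6 + ½·10·6² = 360 cm; v ends 90 cm/s.
16–21 s: v starts 90 cm/s; Δx = 90·5 + ½·6·5² = 525 cm; v ends 120 cm/s.
x(21) = -1 + Σ Δx = 886 cm.

886 cm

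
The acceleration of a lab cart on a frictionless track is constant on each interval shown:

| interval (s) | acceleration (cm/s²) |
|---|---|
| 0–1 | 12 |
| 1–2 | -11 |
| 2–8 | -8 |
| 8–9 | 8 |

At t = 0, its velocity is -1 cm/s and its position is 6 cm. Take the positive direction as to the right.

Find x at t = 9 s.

On each constant-a segment, Δv = aΔt and Δx = v₀Δt + ½aΔt²; chain segment to segment.
0–1 s: v starts -1 cm/s; Δx = -1·1 + ½·12·1² = 5 cm; v ends 11 cm/s.
1–2 s: v starts 11 cm/s; Δx = 11·1 + ½·-11·1² = 5.5 cm; v ends 0 cm/s.
2–8 s: v starts 0 cm/s; Δx = 0·6 + ½·-8·6² = -144 cm; v ends -48 cm/s.
8–9 s: v starts -48 cm/s; Δx = -48·1 + ½·8·1² = -44 cm; v ends -40 cm/s.
x(9) = 6 + Σ Δx = -171.5 cm.

-171.5 cm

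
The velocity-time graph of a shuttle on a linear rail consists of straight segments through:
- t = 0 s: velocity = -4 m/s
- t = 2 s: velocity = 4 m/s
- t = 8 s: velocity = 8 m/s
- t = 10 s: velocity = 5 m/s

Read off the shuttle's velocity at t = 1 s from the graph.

On 0–2 s the graph is linear from -4 to 4 m/s: v(1) = -4 + (4 − -4)·(1 − 0)/(2 − 0) = 0 m/s.

0 m/s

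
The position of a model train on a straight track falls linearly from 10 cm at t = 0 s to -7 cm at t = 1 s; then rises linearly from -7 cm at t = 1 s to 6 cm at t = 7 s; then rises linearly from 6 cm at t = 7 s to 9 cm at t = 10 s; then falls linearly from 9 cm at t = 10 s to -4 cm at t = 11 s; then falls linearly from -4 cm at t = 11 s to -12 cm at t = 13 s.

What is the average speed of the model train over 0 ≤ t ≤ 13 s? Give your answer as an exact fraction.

54/13 cm/s

Average speed = (total path length)/(elapsed time); on a piecewise-linear x-t graph the path length is Σ|Δx|.
0–1 s: |Δx| = |-7 − 10| = 17 cm
1–7 s: |Δx| = |6 − -7| = 13 cm
7–10 s: |Δx| = |9 − 6| = 3 cm
10–11 s: |Δx| = |-4 − 9| = 13 cm
11–13 s: |Δx| = |-12 − -4| = 8 cm
Total path = 54 cm; average speed = 54/13 = 54/13 cm/s.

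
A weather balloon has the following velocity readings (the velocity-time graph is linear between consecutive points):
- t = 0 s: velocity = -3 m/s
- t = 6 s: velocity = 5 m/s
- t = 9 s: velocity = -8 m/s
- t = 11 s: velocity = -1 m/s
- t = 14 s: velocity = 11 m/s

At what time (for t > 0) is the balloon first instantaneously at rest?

v changes sign on 0–6 s (from -3 to 5); the graph is linear there, so v = 0 at t = 0 + (3)·(6 − 0)/(5 − -3) = 2.25 s.

t = 2.25 s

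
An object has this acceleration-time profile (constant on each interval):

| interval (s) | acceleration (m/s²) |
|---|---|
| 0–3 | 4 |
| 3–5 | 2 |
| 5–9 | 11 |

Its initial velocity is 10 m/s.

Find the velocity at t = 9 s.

70 m/s

Δv equals the area under the a-t graph; then v = v₀ + Δv.
0–3 s: 4 × 3 = 12 m/s
3–5 s: 2 × 2 = 4 m/s
5–9 s: 11 × 4 = 44 m/s
Δv = 60 m/s, so v(9) = 10 + (60) = 70 m/s.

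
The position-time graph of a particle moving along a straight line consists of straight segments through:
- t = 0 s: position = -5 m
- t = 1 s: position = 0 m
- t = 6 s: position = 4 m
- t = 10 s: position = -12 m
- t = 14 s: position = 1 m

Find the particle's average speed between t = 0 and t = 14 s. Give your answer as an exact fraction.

19/7 m/s

Average speed = (total path length)/(elapsed time); on a piecewise-linear x-t graph the path length is Σ|Δx|.
0–1 s: |Δx| = |0 − -5| = 5 m
1–6 s: |Δx| = |4 − 0| = 4 m
6–10 s: |Δx| = |-12 − 4| = 16 m
10–14 s: |Δx| = |1 − -12| = 13 m
Total path = 38 m; average speed = 38/14 = 19/7 m/s.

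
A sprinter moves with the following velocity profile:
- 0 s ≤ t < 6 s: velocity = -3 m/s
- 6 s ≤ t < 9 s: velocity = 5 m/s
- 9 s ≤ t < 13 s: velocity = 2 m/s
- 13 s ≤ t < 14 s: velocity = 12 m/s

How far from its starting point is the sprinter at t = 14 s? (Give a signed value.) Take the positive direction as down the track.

Displacement is the signed area under the v-t curve.
0–6 s: -3 × 6 = -18 m
6–9 s: 5 × 3 = 15 m
9–13 s: 2 × 4 = 8 m
13–14 s: 12 × 1 = 12 m
Net displacement = 17 m

17 m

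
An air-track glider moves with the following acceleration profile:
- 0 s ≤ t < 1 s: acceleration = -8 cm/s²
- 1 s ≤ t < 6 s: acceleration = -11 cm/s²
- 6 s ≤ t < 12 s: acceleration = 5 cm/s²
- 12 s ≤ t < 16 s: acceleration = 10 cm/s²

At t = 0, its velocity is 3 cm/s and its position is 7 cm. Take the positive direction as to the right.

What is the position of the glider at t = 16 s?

-466.5 cm

On each constant-a segment, Δv = aΔt and Δx = v₀Δt + ½aΔt²; chain segment to segment.
0–1 s: v starts 3 cm/s; Δx = 3·1 + ½·-8·1² = -1 cm; v ends -5 cm/s.
1–6 s: v starts -5 cm/s; Δx = -5·5 + ½·-11·5² = -162.5 cm; v ends -60 cm/s.
6–12 s: v starts -60 cm/s; Δx = -60·6 + ½·5·6² = -270 cm; v ends -30 cm/s.
12–16 s: v starts -30 cm/s; Δx = -30·4 + ½·10·4² = -40 cm; v ends 10 cm/s.
x(16) = 7 + Σ Δx = -466.5 cm.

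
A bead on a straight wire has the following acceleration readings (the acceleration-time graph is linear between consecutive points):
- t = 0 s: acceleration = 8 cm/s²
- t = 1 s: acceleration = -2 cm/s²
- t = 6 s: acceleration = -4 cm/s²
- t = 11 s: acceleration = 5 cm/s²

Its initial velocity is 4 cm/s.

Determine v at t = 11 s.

Δv equals the area under the a-t graph; then v = v₀ + Δv.
0–1 s: ½(8 + -2)(1) = 3 cm/s
1–6 s: ½(-2 + -4)(5) = -15 cm/s
6–11 s: ½(-4 + 5)(5) = 2.5 cm/s
Δv = -9.5 cm/s, so v(11) = 4 + (-9.5) = -5.5 cm/s.

-5.5 cm/s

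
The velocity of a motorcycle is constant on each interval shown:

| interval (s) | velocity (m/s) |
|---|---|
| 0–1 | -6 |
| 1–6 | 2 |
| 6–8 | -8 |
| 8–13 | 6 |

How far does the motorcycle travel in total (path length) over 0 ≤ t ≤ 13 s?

Distance (not displacement) is the total path length: add the absolute areas under v-t.
0–1 s: |-6| × 1 = 6 m
1–6 s: |2| × 5 = 10 m
6–8 s: |-8| × 2 = 16 m
8–13 s: |6| × 5 = 30 m
Total distance = 62 m

62 m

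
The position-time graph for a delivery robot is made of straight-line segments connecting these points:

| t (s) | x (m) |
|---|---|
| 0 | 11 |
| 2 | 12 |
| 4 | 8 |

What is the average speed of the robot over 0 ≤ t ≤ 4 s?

1.25 m/s

Average speed = (total path length)/(elapsed time); on a piecewise-linear x-t graph the path length is Σ|Δx|.
0–2 s: |Δx| = |12 − 11| = 1 m
2–4 s: |Δx| = |8 − 12| = 4 m
Total path = 5 m; average speed = 5/4 = 1.25 m/s.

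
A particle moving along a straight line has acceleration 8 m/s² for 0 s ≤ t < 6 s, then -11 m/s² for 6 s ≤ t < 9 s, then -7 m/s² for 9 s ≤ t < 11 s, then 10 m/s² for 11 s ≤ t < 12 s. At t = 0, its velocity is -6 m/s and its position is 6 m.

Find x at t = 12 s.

On each constant-a segment, Δv = aΔt and Δx = v₀Δt + ½aΔt²; chain segment to segment.
0–6 s: v starts -6 m/s; Δx = -6·6 + ½·8·6² = 108 m; v ends 42 m/s.
6–9 s: v starts 42 m/s; Δx = 42·3 + ½·-11·3² = 76.5 m; v ends 9 m/s.
9–11 s: v starts 9 m/s; Δx = 9·2 + ½·-7·2² = 4 m; v ends -5 m/s.
11–12 s: v starts -5 m/s; Δx = -5·1 + ½·10·1² = 0 m; v ends 5 m/s.
x(12) = 6 + Σ Δx = 194.5 m.

194.5 m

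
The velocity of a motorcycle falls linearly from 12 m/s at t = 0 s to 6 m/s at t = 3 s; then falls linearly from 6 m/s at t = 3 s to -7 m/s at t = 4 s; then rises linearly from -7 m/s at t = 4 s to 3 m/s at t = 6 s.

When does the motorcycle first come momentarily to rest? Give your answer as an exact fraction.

t = 45/13 s

v changes sign on 3–4 s (from 6 to -7); the graph is linear there, so v = 0 at t = 3 + (-6)·(4 − 3)/(-7 − 6) = 45/13 s.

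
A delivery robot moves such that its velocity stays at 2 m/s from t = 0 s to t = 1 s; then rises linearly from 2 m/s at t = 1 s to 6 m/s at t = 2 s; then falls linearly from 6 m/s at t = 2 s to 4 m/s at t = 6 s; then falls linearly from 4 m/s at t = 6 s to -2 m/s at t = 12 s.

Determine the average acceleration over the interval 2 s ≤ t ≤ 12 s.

Average acceleration = Δv/Δt = (-2 − 6)/(12 − 2) = -0.8 m/s².

-0.8 m/s²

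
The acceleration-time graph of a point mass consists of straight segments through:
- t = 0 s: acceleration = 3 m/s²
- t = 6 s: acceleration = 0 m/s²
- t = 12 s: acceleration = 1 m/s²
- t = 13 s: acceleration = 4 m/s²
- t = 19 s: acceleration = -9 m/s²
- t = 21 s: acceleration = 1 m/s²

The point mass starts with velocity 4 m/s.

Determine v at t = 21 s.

-4.5 m/s

Δv equals the area under the a-t graph; then v = v₀ + Δv.
0–6 s: ½(3 + 0)(6) = 9 m/s
6–12 s: ½(0 + 1)(6) = 3 m/s
12–13 s: ½(1 + 4)(1) = 2.5 m/s
13–19 s: ½(4 + -9)(6) = -15 m/s
19–21 s: ½(-9 + 1)(2) = -8 m/s
Δv = -8.5 m/s, so v(21) = 4 + (-8.5) = -4.5 m/s.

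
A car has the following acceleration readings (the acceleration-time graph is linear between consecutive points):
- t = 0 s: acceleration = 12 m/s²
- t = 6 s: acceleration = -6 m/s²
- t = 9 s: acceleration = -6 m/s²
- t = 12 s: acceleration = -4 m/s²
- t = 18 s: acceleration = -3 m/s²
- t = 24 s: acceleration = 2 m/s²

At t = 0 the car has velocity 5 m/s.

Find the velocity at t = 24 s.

-34 m/s

Δv equals the area under the a-t graph; then v = v₀ + Δv.
0–6 s: ½(12 + -6)(6) = 18 m/s
6–9 s: -6 × 3 = -18 m/s
9–12 s: ½(-6 + -4)(3) = -15 m/s
12–18 s: ½(-4 + -3)(6) = -21 m/s
18–24 s: ½(-3 + 2)(6) = -3 m/s
Δv = -39 m/s, so v(24) = 5 + (-39) = -34 m/s.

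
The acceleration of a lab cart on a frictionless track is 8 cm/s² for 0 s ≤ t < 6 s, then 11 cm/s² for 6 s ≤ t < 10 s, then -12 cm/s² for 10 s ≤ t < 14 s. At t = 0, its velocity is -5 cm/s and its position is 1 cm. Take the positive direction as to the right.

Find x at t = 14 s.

627 cm

On each constant-a segment, Δv = aΔt and Δx = v₀Δt + ½aΔt²; chain segment to segment.
0–6 s: v starts -5 cm/s; Δx = -5·6 + ½·8·6² = 114 cm; v ends 43 cm/s.
6–10 s: v starts 43 cm/s; Δx = 43·4 + ½·11·4² = 260 cm; v ends 87 cm/s.
10–14 s: v starts 87 cm/s; Δx = 87·4 + ½·-12·4² = 252 cm; v ends 39 cm/s.
x(14) = 1 + Σ Δx = 627 cm.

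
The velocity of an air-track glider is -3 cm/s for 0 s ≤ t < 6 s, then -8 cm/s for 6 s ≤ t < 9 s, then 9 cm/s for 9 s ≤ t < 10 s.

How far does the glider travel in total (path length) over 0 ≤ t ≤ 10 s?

51 cm

Distance (not displacement) is the total path length: add the absolute areas under v-t.
0–6 s: |-3| × 6 = 18 cm
6–9 s: |-8| × 3 = 24 cm
9–10 s: |9| × 1 = 9 cm
Total distance = 51 cm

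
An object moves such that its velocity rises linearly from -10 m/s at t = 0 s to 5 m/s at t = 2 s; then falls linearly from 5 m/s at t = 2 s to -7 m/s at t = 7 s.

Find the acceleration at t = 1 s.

7.5 m/s²

Acceleration is the slope of the v-t graph on 0–2 s: (5 − -10)/(2 − 0) = 7.5 m/s².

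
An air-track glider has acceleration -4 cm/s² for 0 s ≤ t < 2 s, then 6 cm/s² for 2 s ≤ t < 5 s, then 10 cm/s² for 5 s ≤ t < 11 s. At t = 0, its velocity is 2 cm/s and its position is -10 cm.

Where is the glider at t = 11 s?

On each constant-a segment, Δv = aΔt and Δx = v₀Δt + ½aΔt²; chain segment to segment.
0–2 s: v starts 2 cm/s; Δx = 2·2 + ½·-4·2² = -4 cm; v ends -6 cm/s.
2–5 s: v starts -6 cm/s; Δx = -6·3 + ½·6·3² = 9 cm; v ends 12 cm/s.
5–11 s: v starts 12 cm/s; Δx = 12·6 + ½·10·6² = 252 cm; v ends 72 cm/s.
x(11) = -10 + Σ Δx = 247 cm.

247 cm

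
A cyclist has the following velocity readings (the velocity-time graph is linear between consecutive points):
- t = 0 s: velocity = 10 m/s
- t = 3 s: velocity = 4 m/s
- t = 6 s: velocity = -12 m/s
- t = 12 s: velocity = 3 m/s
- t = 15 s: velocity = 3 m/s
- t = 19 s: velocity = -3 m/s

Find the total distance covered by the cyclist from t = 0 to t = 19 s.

Distance (not displacement) is the total path length: add the absolute areas under v-t.
0–3 s: |½(10 + 4)(3)| = 21 m
3–6 s: v = 0 at t = 3.75 s; triangle areas 1.5 + 13.5 = 15 m
6–12 s: v = 0 at t = 10.8 s; triangle areas 28.8 + 1.8 = 30.6 m
12–15 s: |3| × 3 = 9 m
15–19 s: v = 0 at t = 17 s; triangle areas 3 + 3 = 6 m
Total distance = 81.6 m

81.6 m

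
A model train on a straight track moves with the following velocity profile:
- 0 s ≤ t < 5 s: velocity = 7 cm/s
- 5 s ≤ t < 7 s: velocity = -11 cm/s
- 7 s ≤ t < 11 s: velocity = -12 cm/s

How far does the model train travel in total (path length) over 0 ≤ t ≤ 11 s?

105 cm

Total distance travelled is ∫|v| dt — sum the magnitudes of each area piece.
0–5 s: |7| × 5 = 35 cm
5–7 s: |-11| × 2 = 22 cm
7–11 s: |-12| × 4 = 48 cm
Total distance = 105 cm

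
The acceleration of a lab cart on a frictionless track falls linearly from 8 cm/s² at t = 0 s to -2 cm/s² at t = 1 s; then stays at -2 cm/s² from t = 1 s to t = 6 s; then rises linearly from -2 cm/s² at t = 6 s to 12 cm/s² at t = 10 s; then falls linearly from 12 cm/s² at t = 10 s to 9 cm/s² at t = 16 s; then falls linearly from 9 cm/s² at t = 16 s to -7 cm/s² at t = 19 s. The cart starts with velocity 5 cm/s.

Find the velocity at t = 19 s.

Δv equals the area under the a-t graph; then v = v₀ + Δv.
0–1 s: ½(8 + -2)(1) = 3 cm/s
1–6 s: -2 × 5 = -10 cm/s
6–10 s: ½(-2 + 12)(4) = 20 cm/s
10–16 s: ½(12 + 9)(6) = 63 cm/s
16–19 s: ½(9 + -7)(3) = 3 cm/s
Δv = 79 cm/s, so v(19) = 5 + (79) = 84 cm/s.

84 cm/s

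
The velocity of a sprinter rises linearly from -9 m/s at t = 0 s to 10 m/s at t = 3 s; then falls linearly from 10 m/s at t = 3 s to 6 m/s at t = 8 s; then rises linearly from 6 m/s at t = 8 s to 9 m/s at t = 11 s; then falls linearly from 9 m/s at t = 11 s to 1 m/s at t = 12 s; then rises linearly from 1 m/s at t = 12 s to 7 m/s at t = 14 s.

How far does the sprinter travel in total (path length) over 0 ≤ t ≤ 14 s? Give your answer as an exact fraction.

Distance (not displacement) is the total path length: add the absolute areas under v-t.
0–3 s: v = 0 at t = 27/19 s; triangle areas 243/38 + 150/19 = 543/38 m
3–8 s: |½(10 + 6)(5)| = 40 m
8–11 s: |½(6 + 9)(3)| = 22.5 m
11–12 s: |½(9 + 1)(1)| = 5 m
12–14 s: |½(1 + 7)(2)| = 8 m
Total distance = 1706/19 m

1706/19 m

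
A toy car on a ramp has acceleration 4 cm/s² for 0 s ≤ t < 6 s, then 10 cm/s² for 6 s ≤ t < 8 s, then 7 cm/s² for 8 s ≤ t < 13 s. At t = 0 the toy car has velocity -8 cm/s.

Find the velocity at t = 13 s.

Δv equals the area under the a-t graph; then v = v₀ + Δv.
0–6 s: 4 × 6 = 24 cm/s
6–8 s: 10 × 2 = 20 cm/s
8–13 s: 7 × 5 = 35 cm/s
Δv = 79 cm/s, so v(13) = -8 + (79) = 71 cm/s.

71 cm/s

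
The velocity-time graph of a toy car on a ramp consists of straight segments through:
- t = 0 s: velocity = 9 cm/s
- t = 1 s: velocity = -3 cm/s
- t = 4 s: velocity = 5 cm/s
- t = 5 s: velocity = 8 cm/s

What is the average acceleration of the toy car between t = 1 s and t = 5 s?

2.75 cm/s²

Average acceleration = Δv/Δt = (8 − -3)/(5 − 1) = 2.75 cm/s².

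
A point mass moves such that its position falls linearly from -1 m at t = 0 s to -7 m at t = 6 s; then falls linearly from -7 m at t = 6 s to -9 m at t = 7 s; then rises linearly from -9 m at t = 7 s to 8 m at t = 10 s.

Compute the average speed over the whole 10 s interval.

2.5 m/s

Average speed = (total path length)/(elapsed time); on a piecewise-linear x-t graph the path length is Σ|Δx|.
0–6 s: |Δx| = |-7 − -1| = 6 m
6–7 s: |Δx| = |-9 − -7| = 2 m
7–10 s: |Δx| = |8 − -9| = 17 m
Total path = 25 m; average speed = 25/10 = 2.5 m/s.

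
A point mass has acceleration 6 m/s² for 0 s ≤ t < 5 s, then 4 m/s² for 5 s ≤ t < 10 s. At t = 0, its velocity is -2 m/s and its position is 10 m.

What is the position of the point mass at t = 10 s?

On each constant-a segment, Δv = aΔt and Δx = v₀Δt + ½aΔt²; chain segment to segment.
0–5 s: v starts -2 m/s; Δx = -2·5 + ½·6·5² = 65 m; v ends 28 m/s.
5–10 s: v starts 28 m/s; Δx = 28·5 + ½·4·5² = 190 m; v ends 48 m/s.
x(10) = 10 + Σ Δx = 265 m.

265 m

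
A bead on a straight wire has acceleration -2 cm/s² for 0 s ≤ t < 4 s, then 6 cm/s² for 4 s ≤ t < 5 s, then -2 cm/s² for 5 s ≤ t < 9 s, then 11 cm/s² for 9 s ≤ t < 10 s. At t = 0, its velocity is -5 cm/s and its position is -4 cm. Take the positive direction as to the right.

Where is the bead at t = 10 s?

On each constant-a segment, Δv = aΔt and Δx = v₀Δt + ½aΔt²; chain segment to segment.
0–4 s: v starts -5 cm/s; Δx = -5·4 + ½·-2·4² = -36 cm; v ends -13 cm/s.
4–5 s: v starts -13 cm/s; Δx = -13·1 + ½·6·1² = -10 cm; v ends -7 cm/s.
5–9 s: v starts -7 cm/s; Δx = -7·4 + ½·-2·4² = -44 cm; v ends -15 cm/s.
9–10 s: v starts -15 cm/s; Δx = -15·1 + ½·11·1² = -9.5 cm; v ends -4 cm/s.
x(10) = -4 + Σ Δx = -103.5 cm.

-103.5 cm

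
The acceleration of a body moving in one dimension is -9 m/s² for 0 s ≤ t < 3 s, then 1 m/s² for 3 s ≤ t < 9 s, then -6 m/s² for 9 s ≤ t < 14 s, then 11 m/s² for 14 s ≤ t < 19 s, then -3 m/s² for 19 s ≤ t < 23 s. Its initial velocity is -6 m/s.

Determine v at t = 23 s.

-14 m/s

Δv equals the area under the a-t graph; then v = v₀ + Δv.
0–3 s: -9 × 3 = -27 m/s
3–9 s: 1 × 6 = 6 m/s
9–14 s: -6 × 5 = -30 m/s
14–19 s: 11 × 5 = 55 m/s
19–23 s: -3 × 4 = -12 m/s
Δv = -8 m/s, so v(23) = -6 + (-8) = -14 m/s.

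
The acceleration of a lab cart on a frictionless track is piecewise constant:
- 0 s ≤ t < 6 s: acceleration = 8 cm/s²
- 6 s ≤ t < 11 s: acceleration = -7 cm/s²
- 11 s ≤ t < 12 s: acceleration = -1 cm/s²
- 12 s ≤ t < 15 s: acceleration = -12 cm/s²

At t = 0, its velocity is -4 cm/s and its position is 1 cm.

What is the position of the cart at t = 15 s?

On each constant-a segment, Δv = aΔt and Δx = v₀Δt + ½aΔt²; chain segment to segment.
0–6 s: v starts -4 cm/s; Δx = -4·6 + ½·8·6² = 120 cm; v ends 44 cm/s.
6–11 s: v starts 44 cm/s; Δx = 44·5 + ½·-7·5² = 132.5 cm; v ends 9 cm/s.
11–12 s: v starts 9 cm/s; Δx = 9·1 + ½·-1·1² = 8.5 cm; v ends 8 cm/s.
12–15 s: v starts 8 cm/s; Δx = 8·3 + ½·-12·3² = -30 cm; v ends -28 cm/s.
x(15) = 1 + Σ Δx = 232 cm.

232 cm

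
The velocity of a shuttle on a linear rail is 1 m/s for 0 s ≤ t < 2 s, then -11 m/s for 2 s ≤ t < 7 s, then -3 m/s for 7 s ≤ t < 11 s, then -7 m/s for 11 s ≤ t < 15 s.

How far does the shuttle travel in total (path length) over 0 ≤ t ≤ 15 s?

Distance (not displacement) is the total path length: add the absolute areas under v-t.
0–2 s: |1| × 2 = 2 m
2–7 s: |-11| × 5 = 55 m
7–11 s: |-3| × 4 = 12 m
11–15 s: |-7| × 4 = 28 m
Total distance = 97 m

97 m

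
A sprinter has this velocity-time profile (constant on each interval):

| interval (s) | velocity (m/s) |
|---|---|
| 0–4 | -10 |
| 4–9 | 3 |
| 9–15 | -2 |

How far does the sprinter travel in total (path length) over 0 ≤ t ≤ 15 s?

Distance (not displacement) is the total path length: add the absolute areas under v-t.
0–4 s: |-10| × 4 = 40 m
4–9 s: |3| × 5 = 15 m
9–15 s: |-2| × 6 = 12 m
Total distance = 67 m

67 m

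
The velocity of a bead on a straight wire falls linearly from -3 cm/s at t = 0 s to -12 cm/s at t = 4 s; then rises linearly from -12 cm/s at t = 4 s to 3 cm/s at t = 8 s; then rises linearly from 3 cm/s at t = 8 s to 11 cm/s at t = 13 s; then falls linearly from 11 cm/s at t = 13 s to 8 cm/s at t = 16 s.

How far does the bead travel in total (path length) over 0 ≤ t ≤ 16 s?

Distance (not displacement) is the total path length: add the absolute areas under v-t.
0–4 s: |½(-3 + -12)(4)| = 30 cm
4–8 s: v = 0 at t = 7.2 s; triangle areas 19.2 + 1.2 = 20.4 cm
8–13 s: |½(3 + 11)(5)| = 35 cm
13–16 s: |½(11 + 8)(3)| = 28.5 cm
Total distance = 113.9 cm

113.9 cm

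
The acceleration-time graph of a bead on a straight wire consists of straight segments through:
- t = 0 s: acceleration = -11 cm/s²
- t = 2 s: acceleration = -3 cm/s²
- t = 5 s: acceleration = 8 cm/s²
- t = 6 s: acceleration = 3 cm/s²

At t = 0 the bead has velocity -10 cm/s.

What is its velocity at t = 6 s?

Δv equals the area under the a-t graph; then v = v₀ + Δv.
0–2 s: ½(-11 + -3)(2) = -14 cm/s
2–5 s: ½(-3 + 8)(3) = 7.5 cm/s
5–6 s: ½(8 + 3)(1) = 5.5 cm/s
Δv = -1 cm/s, so v(6) = -10 + (-1) = -11 cm/s.

-11 cm/s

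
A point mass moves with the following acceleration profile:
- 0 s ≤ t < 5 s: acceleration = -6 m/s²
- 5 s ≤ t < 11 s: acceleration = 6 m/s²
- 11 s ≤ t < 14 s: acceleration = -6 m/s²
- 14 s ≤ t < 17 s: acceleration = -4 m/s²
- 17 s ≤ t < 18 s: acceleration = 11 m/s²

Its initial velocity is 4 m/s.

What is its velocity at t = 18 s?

-9 m/s

Δv equals the area under the a-t graph; then v = v₀ + Δv.
0–5 s: -6 × 5 = -30 m/s
5–11 s: 6 × 6 = 36 m/s
11–14 s: -6 × 3 = -18 m/s
14–17 s: -4 × 3 = -12 m/s
17–18 s: 11 × 1 = 11 m/s
Δv = -13 m/s, so v(18) = 4 + (-13) = -9 m/s.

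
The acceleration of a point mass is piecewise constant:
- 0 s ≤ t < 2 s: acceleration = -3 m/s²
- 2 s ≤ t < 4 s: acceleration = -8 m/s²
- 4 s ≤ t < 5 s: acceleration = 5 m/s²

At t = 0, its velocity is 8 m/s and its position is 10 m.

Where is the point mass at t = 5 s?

On each constant-a segment, Δv = aΔt and Δx = v₀Δt + ½aΔt²; chain segment to segment.
0–2 s: v starts 8 m/s; Δx = 8·2 + ½·-3·2² = 10 m; v ends 2 m/s.
2–4 s: v starts 2 m/s; Δx = 2·2 + ½·-8·2² = -12 m; v ends -14 m/s.
4–5 s: v starts -14 m/s; Δx = -14·1 + ½·5·1² = -11.5 m; v ends -9 m/s.
x(5) = 10 + Σ Δx = -3.5 m.

-3.5 m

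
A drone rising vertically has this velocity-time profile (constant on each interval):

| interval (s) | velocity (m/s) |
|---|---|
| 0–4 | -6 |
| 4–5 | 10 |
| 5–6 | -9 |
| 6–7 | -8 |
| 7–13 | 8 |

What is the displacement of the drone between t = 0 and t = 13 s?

17 m

Net displacement equals the area under the velocity-time graph (areas below the axis count negative).
0–4 s: -6 × 4 = -24 m
4–5 s: 10 × 1 = 10 m
5–6 s: -9 × 1 = -9 m
6–7 s: -8 × 1 = -8 m
7–13 s: 8 × 6 = 48 m
Net displacement = 17 m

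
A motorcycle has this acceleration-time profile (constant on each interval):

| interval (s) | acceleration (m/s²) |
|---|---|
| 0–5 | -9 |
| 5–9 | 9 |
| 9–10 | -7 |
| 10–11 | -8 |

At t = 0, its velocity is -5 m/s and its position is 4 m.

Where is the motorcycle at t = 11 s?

-304 m

On each constant-a segment, Δv = aΔt and Δx = v₀Δt + ½aΔt²; chain segment to segment.
0–5 s: v starts -5 m/s; Δx = -5·5 + ½·-9·5² = -137.5 m; v ends -50 m/s.
5–9 s: v starts -50 m/s; Δx = -50·4 + ½·9·4² = -128 m; v ends -14 m/s.
9–10 s: v starts -14 m/s; Δx = -14·1 + ½·-7·1² = -17.5 m; v ends -21 m/s.
10–11 s: v starts -21 m/s; Δx = -21·1 + ½·-8·1² = -25 m; v ends -29 m/s.
x(11) = 4 + Σ Δx = -304 m.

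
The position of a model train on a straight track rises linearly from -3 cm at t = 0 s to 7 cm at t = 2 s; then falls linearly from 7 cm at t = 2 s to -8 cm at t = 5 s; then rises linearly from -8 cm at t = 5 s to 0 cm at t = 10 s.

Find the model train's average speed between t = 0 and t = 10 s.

3.3 cm/s

Average speed = (total path length)/(elapsed time); on a piecewise-linear x-t graph the path length is Σ|Δx|.
0–2 s: |Δx| = |7 − -3| = 10 cm
2–5 s: |Δx| = |-8 − 7| = 15 cm
5–10 s: |Δx| = |0 − -8| = 8 cm
Total path = 33 cm; average speed = 33/10 = 3.3 cm/s.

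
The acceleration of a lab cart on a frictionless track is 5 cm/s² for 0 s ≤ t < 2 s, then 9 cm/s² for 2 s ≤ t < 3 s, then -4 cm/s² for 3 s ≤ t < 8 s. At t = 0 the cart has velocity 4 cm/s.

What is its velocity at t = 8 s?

Δv equals the area under the a-t graph; then v = v₀ + Δv.
0–2 s: 5 × 2 = 10 cm/s
2–3 s: 9 × 1 = 9 cm/s
3–8 s: -4 × 5 = -20 cm/s
Δv = -1 cm/s, so v(8) = 4 + (-1) = 3 cm/s.

3 cm/s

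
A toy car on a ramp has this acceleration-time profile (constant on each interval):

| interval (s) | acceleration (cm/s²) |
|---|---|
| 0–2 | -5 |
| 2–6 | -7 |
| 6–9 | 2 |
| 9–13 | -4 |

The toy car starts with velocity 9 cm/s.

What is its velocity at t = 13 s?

Δv equals the area under the a-t graph; then v = v₀ + Δv.
0–2 s: -5 × 2 = -10 cm/s
2–6 s: -7 × 4 = -28 cm/s
6–9 s: 2 × 3 = 6 cm/s
9–13 s: -4 × 4 = -16 cm/s
Δv = -48 cm/s, so v(13) = 9 + (-48) = -39 cm/s.

-39 cm/s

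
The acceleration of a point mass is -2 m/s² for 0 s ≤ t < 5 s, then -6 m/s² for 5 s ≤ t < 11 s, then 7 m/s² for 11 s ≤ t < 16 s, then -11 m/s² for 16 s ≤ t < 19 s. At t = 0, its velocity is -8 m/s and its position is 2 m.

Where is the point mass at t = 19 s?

On each constant-a segment, Δv = aΔt and Δx = v₀Δt + ½aΔt²; chain segment to segment.
0–5 s: v starts -8 m/s; Δx = -8·5 + ½·-2·5² = -65 m; v ends -18 m/s.
5–11 s: v starts -18 m/s; Δx = -18·6 + ½·-6·6² = -216 m; v ends -54 m/s.
11–16 s: v starts -54 m/s; Δx = -54·5 + ½·7·5² = -182.5 m; v ends -19 m/s.
16–19 s: v starts -19 m/s; Δx = -19·3 + ½·-11·3² = -106.5 m; v ends -52 m/s.
x(19) = 2 + Σ Δx = -568 m.

-568 m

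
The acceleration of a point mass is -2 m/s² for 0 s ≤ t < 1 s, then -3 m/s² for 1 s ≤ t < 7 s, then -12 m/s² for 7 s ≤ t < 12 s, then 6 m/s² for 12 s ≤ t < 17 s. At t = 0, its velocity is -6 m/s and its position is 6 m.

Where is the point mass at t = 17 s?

On each constant-a segment, Δv = aΔt and Δx = v₀Δt + ½aΔt²; chain segment to segment.
0–1 s: v starts -6 m/s; Δx = -6·1 + ½·-2·1² = -7 m; v ends -8 m/s.
1–7 s: v starts -8 m/s; Δx = -8·6 + ½·-3·6² = -102 m; v ends -26 m/s.
7–12 s: v starts -26 m/s; Δx = -26·5 + ½·-12·5² = -280 m; v ends -86 m/s.
12–17 s: v starts -86 m/s; Δx = -86·5 + ½·6·5² = -355 m; v ends -56 m/s.
x(17) = 6 + Σ Δx = -738 m.

-738 m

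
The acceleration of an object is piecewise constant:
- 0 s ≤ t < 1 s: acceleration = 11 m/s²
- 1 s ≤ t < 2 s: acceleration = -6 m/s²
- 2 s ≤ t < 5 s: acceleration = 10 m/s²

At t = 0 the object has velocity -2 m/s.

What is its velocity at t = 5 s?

33 m/s

Δv equals the area under the a-t graph; then v = v₀ + Δv.
0–1 s: 11 × 1 = 11 m/s
1–2 s: -6 × 1 = -6 m/s
2–5 s: 10 × 3 = 30 m/s
Δv = 35 m/s, so v(5) = -2 + (35) = 33 m/s.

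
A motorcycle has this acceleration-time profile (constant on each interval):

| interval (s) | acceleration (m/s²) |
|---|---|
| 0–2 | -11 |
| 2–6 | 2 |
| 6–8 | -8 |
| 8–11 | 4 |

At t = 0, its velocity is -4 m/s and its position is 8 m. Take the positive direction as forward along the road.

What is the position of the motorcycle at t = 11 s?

On each constant-a segment, Δv = aΔt and Δx = v₀Δt + ½aΔt²; chain segment to segment.
0–2 s: v starts -4 m/s; Δx = -4·2 + ½·-11·2² = -30 m; v ends -26 m/s.
2–6 s: v starts -26 m/s; Δx = -26·4 + ½·2·4² = -88 m; v ends -18 m/s.
6–8 s: v starts -18 m/s; Δx = -18·2 + ½·-8·2² = -52 m; v ends -34 m/s.
8–11 s: v starts -34 m/s; Δx = -34·3 + ½·4·3² = -84 m; v ends -22 m/s.
x(11) = 8 + Σ Δx = -246 m.

-246 m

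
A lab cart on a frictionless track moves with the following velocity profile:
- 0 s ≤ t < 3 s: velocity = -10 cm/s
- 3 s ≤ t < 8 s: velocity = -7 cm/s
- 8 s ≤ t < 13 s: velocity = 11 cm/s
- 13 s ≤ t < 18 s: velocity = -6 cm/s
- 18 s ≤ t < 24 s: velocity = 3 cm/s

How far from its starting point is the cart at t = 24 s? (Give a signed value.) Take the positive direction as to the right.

Net displacement equals the area under the velocity-time graph (areas below the axis count negative).
0–3 s: -10 × 3 = -30 cm
3–8 s: -7 × 5 = -35 cm
8–13 s: 11 × 5 = 55 cm
13–18 s: -6 × 5 = -30 cm
18–24 s: 3 × 6 = 18 cm
Net displacement = -22 cm

-22 cm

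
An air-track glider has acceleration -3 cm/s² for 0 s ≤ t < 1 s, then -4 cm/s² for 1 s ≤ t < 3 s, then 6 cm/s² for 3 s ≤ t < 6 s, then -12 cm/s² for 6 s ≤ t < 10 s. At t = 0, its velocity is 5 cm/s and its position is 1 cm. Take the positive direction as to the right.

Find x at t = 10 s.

On each constant-a segment, Δv = aΔt and Δx = v₀Δt + ½aΔt²; chain segment to segment.
0–1 s: v starts 5 cm/s; Δx = 5·1 + ½·-3·1² = 3.5 cm; v ends 2 cm/s.
1–3 s: v starts 2 cm/s; Δx = 2·2 + ½·-4·2² = -4 cm; v ends -6 cm/s.
3–6 s: v starts -6 cm/s; Δx = -6·3 + ½·6·3² = 9 cm; v ends 12 cm/s.
6–10 s: v starts 12 cm/s; Δx = 12·4 + ½·-12·4² = -48 cm; v ends -36 cm/s.
x(10) = 1 + Σ Δx = -38.5 cm.

-38.5 cm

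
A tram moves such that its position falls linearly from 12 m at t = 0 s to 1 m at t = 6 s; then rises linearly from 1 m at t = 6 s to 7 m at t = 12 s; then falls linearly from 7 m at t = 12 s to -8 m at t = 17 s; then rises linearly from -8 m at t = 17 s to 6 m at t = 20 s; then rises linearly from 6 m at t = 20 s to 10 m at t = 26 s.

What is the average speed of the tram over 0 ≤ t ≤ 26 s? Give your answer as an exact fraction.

25/13 m/s

Average speed = (total path length)/(elapsed time); on a piecewise-linear x-t graph the path length is Σ|Δx|.
0–6 s: |Δx| = |1 − 12| = 11 m
6–12 s: |Δx| = |7 − 1| = 6 m
12–17 s: |Δx| = |-8 − 7| = 15 m
17–20 s: |Δx| = |6 − -8| = 14 m
20–26 s: |Δx| = |10 − 6| = 4 m
Total path = 50 m; average speed = 50/26 = 25/13 m/s.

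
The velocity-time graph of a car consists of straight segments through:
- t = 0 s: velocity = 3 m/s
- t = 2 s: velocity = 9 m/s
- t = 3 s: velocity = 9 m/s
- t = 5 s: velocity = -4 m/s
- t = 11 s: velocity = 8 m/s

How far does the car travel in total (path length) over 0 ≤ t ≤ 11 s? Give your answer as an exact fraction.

630/13 m

Total distance travelled is ∫|v| dt — sum the magnitudes of each area piece.
0–2 s: |½(3 + 9)(2)| = 12 m
2–3 s: |9| × 1 = 9 m
3–5 s: v = 0 at t = 57/13 s; triangle areas 81/13 + 16/13 = 97/13 m
5–11 s: v = 0 at t = 7 s; triangle areas 4 + 16 = 20 m
Total distance = 630/13 m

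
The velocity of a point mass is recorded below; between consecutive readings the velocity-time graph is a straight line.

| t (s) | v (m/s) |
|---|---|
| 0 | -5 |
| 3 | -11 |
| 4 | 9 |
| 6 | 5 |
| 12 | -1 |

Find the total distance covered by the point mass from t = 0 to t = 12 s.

Distance (not displacement) is the total path length: add the absolute areas under v-t.
0–3 s: |½(-5 + -11)(3)| = 24 m
3–4 s: v = 0 at t = 3.55 s; triangle areas 3.025 + 2.025 = 5.05 m
4–6 s: |½(9 + 5)(2)| = 14 m
6–12 s: v = 0 at t = 11 s; triangle areas 12.5 + 0.5 = 13 m
Total distance = 56.05 m

56.05 m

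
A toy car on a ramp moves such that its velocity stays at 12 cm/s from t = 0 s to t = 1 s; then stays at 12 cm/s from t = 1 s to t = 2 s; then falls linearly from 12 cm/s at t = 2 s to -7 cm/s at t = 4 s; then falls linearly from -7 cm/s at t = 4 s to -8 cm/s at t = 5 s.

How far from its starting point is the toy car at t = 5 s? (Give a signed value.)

Net displacement equals the area under the velocity-time graph (areas below the axis count negative).
0–1 s: 12 × 1 = 12 cm
1–2 s: 12 × 1 = 12 cm
2–4 s: ½(12 + -7)(2) = 5 cm
4–5 s: ½(-7 + -8)(1) = -7.5 cm
Net displacement = 21.5 cm

21.5 cm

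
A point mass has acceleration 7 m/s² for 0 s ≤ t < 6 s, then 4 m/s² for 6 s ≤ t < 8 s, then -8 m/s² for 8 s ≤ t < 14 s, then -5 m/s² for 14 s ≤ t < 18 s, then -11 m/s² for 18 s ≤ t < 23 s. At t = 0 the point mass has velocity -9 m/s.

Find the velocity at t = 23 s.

-82 m/s

Δv equals the area under the a-t graph; then v = v₀ + Δv.
0–6 s: 7 × 6 = 42 m/s
6–8 s: 4 × 2 = 8 m/s
8–14 s: -8 × 6 = -48 m/s
14–18 s: -5 × 4 = -20 m/s
18–23 s: -11 × 5 = -55 m/s
Δv = -73 m/s, so v(23) = -9 + (-73) = -82 m/s.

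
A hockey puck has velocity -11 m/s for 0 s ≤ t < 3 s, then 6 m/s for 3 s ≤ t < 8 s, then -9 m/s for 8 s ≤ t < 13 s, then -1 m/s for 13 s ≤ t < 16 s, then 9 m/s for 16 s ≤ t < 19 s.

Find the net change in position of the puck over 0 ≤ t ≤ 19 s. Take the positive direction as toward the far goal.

-24 m

Net displacement equals the area under the velocity-time graph (areas below the axis count negative).
0–3 s: -11 × 3 = -33 m
3–8 s: 6 × 5 = 30 m
8–13 s: -9 × 5 = -45 m
13–16 s: -1 × 3 = -3 m
16–19 s: 9 × 3 = 27 m
Net displacement = -24 m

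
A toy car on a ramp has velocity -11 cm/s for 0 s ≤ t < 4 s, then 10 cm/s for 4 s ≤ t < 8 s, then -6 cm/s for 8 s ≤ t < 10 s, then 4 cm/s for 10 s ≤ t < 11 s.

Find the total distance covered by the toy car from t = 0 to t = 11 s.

Total distance travelled is ∫|v| dt — sum the magnitudes of each area piece.
0–4 s: |-11| × 4 = 44 cm
4–8 s: |10| × 4 = 40 cm
8–10 s: |-6| × 2 = 12 cm
10–11 s: |4| × 1 = 4 cm
Total distance = 100 cm

100 cm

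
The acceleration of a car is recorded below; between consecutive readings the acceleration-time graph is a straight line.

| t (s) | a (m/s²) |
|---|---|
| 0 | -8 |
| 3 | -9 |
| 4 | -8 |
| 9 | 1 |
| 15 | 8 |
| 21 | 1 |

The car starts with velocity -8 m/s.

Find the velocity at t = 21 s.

Δv equals the area under the a-t graph; then v = v₀ + Δv.
0–3 s: ½(-8 + -9)(3) = -25.5 m/s
3–4 s: ½(-9 + -8)(1) = -8.5 m/s
4–9 s: ½(-8 + 1)(5) = -17.5 m/s
9–15 s: ½(1 + 8)(6) = 27 m/s
15–21 s: ½(8 + 1)(6) = 27 m/s
Δv = 2.5 m/s, so v(21) = -8 + (2.5) = -5.5 m/s.

-5.5 m/s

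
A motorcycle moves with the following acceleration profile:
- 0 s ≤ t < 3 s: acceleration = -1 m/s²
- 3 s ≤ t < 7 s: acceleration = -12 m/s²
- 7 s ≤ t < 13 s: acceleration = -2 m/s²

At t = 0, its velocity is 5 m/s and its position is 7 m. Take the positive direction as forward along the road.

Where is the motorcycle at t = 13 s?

-382.5 m

On each constant-a segment, Δv = aΔt and Δx = v₀Δt + ½aΔt²; chain segment to segment.
0–3 s: v starts 5 m/s; Δx = 5·3 + ½·-1·3² = 10.5 m; v ends 2 m/s.
3–7 s: v starts 2 m/s; Δx = 2·4 + ½·-12·4² = -88 m; v ends -46 m/s.
7–13 s: v starts -46 m/s; Δx = -46·6 + ½·-2·6² = -312 m; v ends -58 m/s.
x(13) = 7 + Σ Δx = -382.5 m.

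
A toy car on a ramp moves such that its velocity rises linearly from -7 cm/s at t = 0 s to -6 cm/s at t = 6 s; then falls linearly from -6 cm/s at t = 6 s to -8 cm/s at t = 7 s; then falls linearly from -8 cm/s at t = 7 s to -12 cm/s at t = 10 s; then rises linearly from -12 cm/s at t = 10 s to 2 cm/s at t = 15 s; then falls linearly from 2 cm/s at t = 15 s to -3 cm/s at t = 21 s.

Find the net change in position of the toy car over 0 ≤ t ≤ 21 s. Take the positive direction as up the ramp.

Net displacement equals the area under the velocity-time graph (areas below the axis count negative).
0–6 s: ½(-7 + -6)(6) = -39 cm
6–7 s: ½(-6 + -8)(1) = -7 cm
7–10 s: ½(-8 + -12)(3) = -30 cm
10–15 s: ½(-12 + 2)(5) = -25 cm
15–21 s: ½(2 + -3)(6) = -3 cm
Net displacement = -104 cm

-104 cm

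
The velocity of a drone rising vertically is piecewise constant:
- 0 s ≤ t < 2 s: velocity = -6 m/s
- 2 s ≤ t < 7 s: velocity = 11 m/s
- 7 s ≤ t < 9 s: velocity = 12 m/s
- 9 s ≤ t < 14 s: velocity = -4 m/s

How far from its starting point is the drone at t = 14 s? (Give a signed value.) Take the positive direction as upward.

47 m

Net displacement equals the area under the velocity-time graph (areas below the axis count negative).
0–2 s: -6 × 2 = -12 m
2–7 s: 11 × 5 = 55 m
7–9 s: 12 × 2 = 24 m
9–14 s: -4 × 5 = -20 m
Net displacement = 47 m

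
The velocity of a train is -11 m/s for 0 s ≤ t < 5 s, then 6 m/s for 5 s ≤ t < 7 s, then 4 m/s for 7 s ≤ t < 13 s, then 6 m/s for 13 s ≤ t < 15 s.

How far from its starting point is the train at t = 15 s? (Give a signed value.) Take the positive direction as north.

Net displacement equals the area under the velocity-time graph (areas below the axis count negative).
0–5 s: -11 × 5 = -55 m
5–7 s: 6 × 2 = 12 m
7–13 s: 4 × 6 = 24 m
13–15 s: 6 × 2 = 12 m
Net displacement = -7 m

-7 m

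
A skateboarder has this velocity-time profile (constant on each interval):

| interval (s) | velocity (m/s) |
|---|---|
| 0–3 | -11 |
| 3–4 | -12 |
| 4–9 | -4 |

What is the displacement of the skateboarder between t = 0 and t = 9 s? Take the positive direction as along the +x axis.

-65 m

Net displacement equals the area under the velocity-time graph (areas below the axis count negative).
0–3 s: -11 × 3 = -33 m
3–4 s: -12 × 1 = -12 m
4–9 s: -4 × 5 = -20 m
Net displacement = -65 m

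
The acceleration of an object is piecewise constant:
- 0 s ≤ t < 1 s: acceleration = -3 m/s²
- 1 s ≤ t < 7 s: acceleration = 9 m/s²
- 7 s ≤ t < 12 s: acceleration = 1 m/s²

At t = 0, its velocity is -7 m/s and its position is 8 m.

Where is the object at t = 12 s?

On each constant-a segment, Δv = aΔt and Δx = v₀Δt + ½aΔt²; chain segment to segment.
0–1 s: v starts -7 m/s; Δx = -7·1 + ½·-3·1² = -8.5 m; v ends -10 m/s.
1–7 s: v starts -10 m/s; Δx = -10·6 + ½·9·6² = 102 m; v ends 44 m/s.
7–12 s: v starts 44 m/s; Δx = 44·5 + ½·1·5² = 232.5 m; v ends 49 m/s.
x(12) = 8 + Σ Δx = 334 m.

334 m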